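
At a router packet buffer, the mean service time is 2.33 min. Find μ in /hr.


μ = 1/(service time) in consistent units.
1 hour = 60 min, so μ = 60/2.33 = 25.7511 per hour

Final: 25.7511 /hr


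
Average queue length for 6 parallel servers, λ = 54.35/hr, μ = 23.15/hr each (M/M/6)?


a = λ/μ = 2.3477; ρ = a/6 = 0.3913
P₀ = 0.095214
Lq = P₀·a^c·ρ / (c!·(1−ρ)²) = 0.095214·167.45238·0.3913/(720·0.37053)
= 0.02338

Final: 0.02338


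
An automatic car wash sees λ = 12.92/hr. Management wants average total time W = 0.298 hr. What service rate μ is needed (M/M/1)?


W = 1/(μ−λ) ⇒ μ − λ = 1/W = 1/0.298 = 3.3557
μ = λ + 1/W = 12.92 + 3.3557 = 16.2757 per hr

Final: 16.2757 /hr


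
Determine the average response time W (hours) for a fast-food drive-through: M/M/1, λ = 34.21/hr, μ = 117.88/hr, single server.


W = 1/(μ−λ) = 1/(117.88 − 34.21) = 1/83.67 = 0.01195 hr

Final: 0.01195 hr


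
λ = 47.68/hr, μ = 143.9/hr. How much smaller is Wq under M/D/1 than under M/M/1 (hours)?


ρ = 47.68/143.9 = 0.3313
Wq(M/M/1) = ρ/(μ−λ) = 0.3313/96.22 = 0.003444 hr
Wq(M/D/1) = ρ/(2(μ−λ)) = 0.001722 hr
Savings = 0.003444 − 0.001722 = 0.001722 hr

Final: 0.001722 hr


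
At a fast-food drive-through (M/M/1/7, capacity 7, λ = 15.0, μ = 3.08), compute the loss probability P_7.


ρ = λ/μ = 15.0/3.08 = 4.8701
P_K = (1−ρ)ρ^K/(1−ρ^(K+1)) = (-3.8701·64980.612088)/(1 − 316464.019910)
= -251483.407821/-316463.019910 = 0.794669

Final: 0.794669


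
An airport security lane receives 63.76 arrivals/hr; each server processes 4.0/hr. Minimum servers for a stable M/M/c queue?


Stability requires cμ > λ ⇔ c > λ/μ.
λ/μ = 63.76/4.0 = 15.9400
Minimum integer c = ⌊15.9400⌋ + 1 = 16
Check: 16·4.0 = 64.00 > 63.76, while 15·4.0 = 60.00 ≤ 63.76

Final: 16 servers


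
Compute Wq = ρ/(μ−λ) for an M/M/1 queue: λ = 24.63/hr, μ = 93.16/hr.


ρ = 24.63/93.16 = 0.2644
Wq = ρ/(μ−λ) = 0.2644/(93.16 − 24.63) = 0.2644/68.53 = 0.003858 hr

Final: 0.003858 hr


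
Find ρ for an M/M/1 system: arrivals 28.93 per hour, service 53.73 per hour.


ρ = λ/μ = 28.93/53.73 = 0.5384

Final: 0.5384


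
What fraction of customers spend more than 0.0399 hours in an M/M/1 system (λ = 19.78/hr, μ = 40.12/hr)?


W ~ Exponential(μ−λ) for M/M/1.
μ − λ = 40.12 − 19.78 = 20.3400
P(W > t) = e^{−(μ−λ)t} = e^{−0.8116} = 0.444162

Final: 0.444162


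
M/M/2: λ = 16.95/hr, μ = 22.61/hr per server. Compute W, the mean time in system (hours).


a = 0.7497; ρ = 0.3748; P₀ = 0.454721
Lq = P₀·a^c·ρ/(c!(1−ρ)²) = 0.12255
Wq = Lq/λ = 0.12255/16.95 = 0.007230 hr
W = Wq + 1/μ = 0.007230 + 0.04423 = 0.05146 hr

Final: 0.05146 hr


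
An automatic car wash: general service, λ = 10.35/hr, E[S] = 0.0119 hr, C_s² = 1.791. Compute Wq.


ρ = λ·E[S] = 10.35·0.0119 = 0.1232
E[S²] = E[S]²(1+C_s²) = 0.0119²·(1+1.791) = 0.0003952
Wq = λ·E[S²]/(2(1−ρ)) = 10.35·0.0003952/(2·0.8768) = 0.002333 hr

Final: 0.002333 hr


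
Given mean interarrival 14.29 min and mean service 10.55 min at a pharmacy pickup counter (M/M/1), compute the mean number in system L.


λ = 60/14.29 = 4.1987 /hr
μ = 60/10.55 = 5.6872 /hr
ρ = λ/μ = 4.1987/5.6872 = 0.7383
L = ρ/(1−ρ) = 0.7383/0.2617 = 2.8209

Final: 2.8209


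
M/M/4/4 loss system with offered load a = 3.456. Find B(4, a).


B(c,a) = (a^c/c!) / Σ_{k=0}^{c} a^k/k!
a^4/4! = 5.944067
Σ terms (k=0..4): 1.00000 + 3.45600 + 5.97197 + 6.87971 + 5.94407 = 23.251742
B = 5.944067/23.251742 = 0.255640

Final: 0.255640


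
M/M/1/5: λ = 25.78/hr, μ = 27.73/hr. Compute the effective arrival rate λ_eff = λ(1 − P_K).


ρ = 0.9297; P_K = (1−ρ)ρ^5/(1−ρ^6) = 0.137822
λ_eff = λ(1 − P_K) = 25.78·(1 − 0.137822) = 25.78·0.862178 = 22.2269 /hr

Final: 22.2269 /hr


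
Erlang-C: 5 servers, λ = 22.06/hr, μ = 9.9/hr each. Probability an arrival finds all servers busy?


a = λ/μ = 2.2283; ρ = a/5 = 0.4457
P₀ = 0.106293 (from M/M/c formula)
C(c,a) = [a^c/(c!(1−ρ))]·P₀ = [54.93531/(120·0.5543)]·0.106293
= 0.82583·0.106293 = 0.087780

Final: 0.087780


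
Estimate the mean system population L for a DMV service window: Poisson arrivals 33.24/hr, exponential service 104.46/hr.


ρ = λ/μ = 33.24/104.46 = 0.3182
L = ρ/(1−ρ) = 0.3182/(1 − 0.3182) = 0.3182/0.6818 = 0.4667

Final: 0.4667


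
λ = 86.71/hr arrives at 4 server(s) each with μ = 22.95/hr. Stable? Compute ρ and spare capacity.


Total capacity cμ = 4·22.95 = 91.80/hr
ρ = λ/(cμ) = 86.71/91.80 = 0.9446
Stable ⇔ ρ < 1: YES
Spare capacity = cμ − λ = 91.80 − 86.71 = 5.09/hr

Final: ρ = 0.9446; stable; margin = 5.09/hr


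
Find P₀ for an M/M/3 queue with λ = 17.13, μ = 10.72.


a = λ/μ = 17.13/10.72 = 1.5979; ρ = a/c = 0.5326
Σ_{k=0}^{2} a^k/k! (terms k=0..2) = 1.00000 + 1.59795 + 1.27672 = 3.87467
Tail: a^3/(3!(1−ρ)) = 4.08026/(6·0.4674) = 1.45510
P₀ = 1/(3.87467 + 1.45510) = 1/5.32977 = 0.187625

Final: 0.187625


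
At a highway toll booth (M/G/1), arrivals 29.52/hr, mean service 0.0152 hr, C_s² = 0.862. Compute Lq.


ρ = λ·E[S] = 29.52·0.0152 = 0.4487
Lq = ρ²(1+C_s²)/(2(1−ρ)) = 0.2013·(1+0.862)/(2·0.5513)
= 0.2013·1.8620/1.1026 = 0.34000

Final: 0.34000


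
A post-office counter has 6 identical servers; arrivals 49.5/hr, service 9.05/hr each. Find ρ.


ρ = λ/(cμ) = 49.5/(6·9.05) = 49.5/54.30 = 0.9116

Final: 0.9116


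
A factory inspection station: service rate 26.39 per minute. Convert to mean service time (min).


Mean service time = 1/μ = 1/26.39 minute = 0.03789 minute
In minutes: 0.03789 × 1 = 0.03789 min

Final: 0.03789 min


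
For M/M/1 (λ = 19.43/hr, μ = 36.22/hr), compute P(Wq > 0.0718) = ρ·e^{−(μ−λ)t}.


ρ = 19.43/36.22 = 0.5364
P(Wq > t) = ρ·e^{−(μ−λ)t} = 0.5364·e^{−1.2055}
= 0.5364·0.299536 = 0.160684

Final: 0.160684


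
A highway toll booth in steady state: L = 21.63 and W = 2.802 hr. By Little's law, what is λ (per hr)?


λ = L/W = 21.63/2.802 = 7.7195 /hr

Final: 7.7195 /hr


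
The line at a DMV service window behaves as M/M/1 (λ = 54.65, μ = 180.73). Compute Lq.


ρ = 54.65/180.73 = 0.3024
Lq = ρ²/(1−ρ) = 0.09144/0.6976 = 0.1311

Final: 0.1311


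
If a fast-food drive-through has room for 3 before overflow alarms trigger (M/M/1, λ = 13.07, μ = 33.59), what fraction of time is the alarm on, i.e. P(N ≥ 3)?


ρ = 13.07/33.59 = 0.3891
P(N ≥ n) = ρ^n = 0.3891^3 = 0.058911

Final: 0.058911


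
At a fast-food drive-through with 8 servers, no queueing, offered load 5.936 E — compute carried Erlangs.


B(8,5.936) = 0.118336 (Erlang-B)
Carried load = a(1 − B) = 5.936·(1 − 0.118336) = 5.936·0.881664 = 5.2336 E

Final: 5.2336 Erlangs


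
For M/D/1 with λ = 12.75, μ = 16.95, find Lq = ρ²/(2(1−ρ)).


ρ = 12.75/16.95 = 0.7522
M/D/1: Lq = ρ²/(2(1−ρ)) = 0.5658/(2·0.2478) = 1.14175

Final: 1.14175


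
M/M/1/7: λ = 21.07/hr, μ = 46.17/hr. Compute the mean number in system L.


ρ = 21.07/46.17 = 0.4564
L = ρ[1 − (K+1)ρ^K + Kρ^(K+1)] / [(1−ρ)(1−ρ^(K+1))]
Numerator: 0.4564·(1 − 8·0.004122 + 7·0.001881) = 0.447317
Denominator: (0.5436)·(0.998119) = 0.542620
L = 0.447317/0.542620 = 0.8244

Final: 0.8244


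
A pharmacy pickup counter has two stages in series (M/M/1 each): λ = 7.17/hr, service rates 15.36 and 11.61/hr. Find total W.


Each node sees arrival rate λ = 7.17/hr (tandem ⇒ throughput preserved).
W₁ = 1/(μ₁−λ) = 1/(15.36−7.17) = 0.12210 hr
W₂ = 1/(μ₂−λ) = 1/(11.61−7.17) = 0.22523 hr
W_total = W₁ + W₂ = 0.12210 + 0.22523 = 0.34733 hr

Final: 0.34733 hr


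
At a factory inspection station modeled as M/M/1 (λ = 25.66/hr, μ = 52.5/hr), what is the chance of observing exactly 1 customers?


ρ = 25.66/52.5 = 0.4888
P_n = (1−ρ)·ρ^n = (1 − 0.4888)·0.4888^1 = 0.5112·0.488762 = 0.249874

Final: 0.249874


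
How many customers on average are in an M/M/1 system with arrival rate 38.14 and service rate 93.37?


ρ = λ/μ = 38.14/93.37 = 0.4085
L = ρ/(1−ρ) = 0.4085/(1 − 0.4085) = 0.4085/0.5915 = 0.6906

Final: 0.6906


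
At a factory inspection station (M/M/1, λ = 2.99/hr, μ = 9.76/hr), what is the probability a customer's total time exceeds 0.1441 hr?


W ~ Exponential(μ−λ) for M/M/1.
μ − λ = 9.76 − 2.99 = 6.7700
P(W > t) = e^{−(μ−λ)t} = e^{−0.9756} = 0.376982

Final: 0.376982


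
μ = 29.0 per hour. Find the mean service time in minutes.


Mean service time = 1/μ = 1/29.0 hour = 0.03448 hour
In minutes: 0.03448 × 60 = 2.0690 min

Final: 2.0690 min


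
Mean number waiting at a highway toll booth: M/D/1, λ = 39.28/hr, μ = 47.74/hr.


ρ = 39.28/47.74 = 0.8228
M/D/1: Lq = ρ²/(2(1−ρ)) = 0.6770/(2·0.1772) = 1.91012

Final: 1.91012


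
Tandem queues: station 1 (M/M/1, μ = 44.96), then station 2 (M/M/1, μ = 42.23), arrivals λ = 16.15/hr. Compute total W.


Each node sees arrival rate λ = 16.15/hr (tandem ⇒ throughput preserved).
W₁ = 1/(μ₁−λ) = 1/(44.96−16.15) = 0.03471 hr
W₂ = 1/(μ₂−λ) = 1/(42.23−16.15) = 0.03834 hr
W_total = W₁ + W₂ = 0.03471 + 0.03834 = 0.07305 hr

Final: 0.07305 hr


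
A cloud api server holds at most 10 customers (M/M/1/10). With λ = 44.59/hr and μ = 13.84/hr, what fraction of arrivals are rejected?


ρ = λ/μ = 44.59/13.84 = 3.2218
P_K = (1−ρ)ρ^K/(1−ρ^(K+1)) = (-2.2218·120507.429366)/(1 − 388253.343599)
= -267745.914234/-388252.343599 = 0.689618

Final: 0.689618


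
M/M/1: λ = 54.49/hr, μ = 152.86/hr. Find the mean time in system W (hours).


W = 1/(μ−λ) = 1/(152.86 − 54.49) = 1/98.37 = 0.01017 hr

Final: 0.01017 hr


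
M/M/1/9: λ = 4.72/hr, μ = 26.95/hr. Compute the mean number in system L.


ρ = 4.72/26.95 = 0.1751
L = ρ[1 − (K+1)ρ^K + Kρ^(K+1)] / [(1−ρ)(1−ρ^(K+1))]
Numerator: 0.1751·(1 − 10·0.0000001550 + 9·0.00000002715) = 0.175139
Denominator: (0.8249)·(1.000000) = 0.824861
L = 0.175139/0.824861 = 0.2123

Final: 0.2123


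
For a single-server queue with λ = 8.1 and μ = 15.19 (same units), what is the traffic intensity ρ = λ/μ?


ρ = λ/μ = 8.1/15.19 = 0.5332

Final: 0.5332


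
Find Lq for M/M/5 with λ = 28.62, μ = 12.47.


a = λ/μ = 2.2951; ρ = a/5 = 0.4590
P₀ = 0.099198
Lq = P₀·a^c·ρ / (c!·(1−ρ)²) = 0.099198·63.68188·0.4590/(120·0.29266)
= 0.08257

Final: 0.08257


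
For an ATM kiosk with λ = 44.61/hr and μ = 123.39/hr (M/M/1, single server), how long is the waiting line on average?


ρ = 44.61/123.39 = 0.3615
Lq = ρ²/(1−ρ) = 0.1307/0.6385 = 0.2047

Final: 0.2047


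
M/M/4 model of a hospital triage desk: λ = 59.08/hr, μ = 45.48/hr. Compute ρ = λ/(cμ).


ρ = λ/(cμ) = 59.08/(4·45.48) = 59.08/181.92 = 0.3248

Final: 0.3248


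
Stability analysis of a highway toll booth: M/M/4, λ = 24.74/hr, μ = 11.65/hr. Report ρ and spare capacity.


Total capacity cμ = 4·11.65 = 46.60/hr
ρ = λ/(cμ) = 24.74/46.60 = 0.5309
Stable ⇔ ρ < 1: YES
Spare capacity = cμ − λ = 46.60 − 24.74 = 21.86/hr

Final: ρ = 0.5309; stable; margin = 21.86/hr


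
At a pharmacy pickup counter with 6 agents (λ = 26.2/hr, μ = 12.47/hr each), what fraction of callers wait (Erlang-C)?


a = λ/μ = 2.1010; ρ = a/6 = 0.3502
P₀ = 0.122085 (from M/M/c formula)
C(c,a) = [a^c/(c!(1−ρ))]·P₀ = [86.02190/(720·0.6498)]·0.122085
= 0.18386·0.122085 = 0.022446

Final: 0.022446


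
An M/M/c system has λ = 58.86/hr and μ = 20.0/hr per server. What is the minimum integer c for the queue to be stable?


Stability requires cμ > λ ⇔ c > λ/μ.
λ/μ = 58.86/20.0 = 2.9430
Minimum integer c = ⌊2.9430⌋ + 1 = 3
Check: 3·20.0 = 60.00 > 58.86, while 2·20.0 = 40.00 ≤ 58.86

Final: 3 servers


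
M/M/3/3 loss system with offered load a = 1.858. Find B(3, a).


B(c,a) = (a^c/c!) / Σ_{k=0}^{c} a^k/k!
a^3/3! = 1.069020
Σ terms (k=0..3): 1.00000 + 1.85800 + 1.72608 + 1.06902 = 5.653102
B = 1.069020/5.653102 = 0.189103

Final: 0.189103


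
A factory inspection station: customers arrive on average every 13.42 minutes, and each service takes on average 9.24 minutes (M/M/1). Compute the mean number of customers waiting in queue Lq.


λ = 60/13.42 = 4.4709 /hr
μ = 60/9.24 = 6.4935 /hr
ρ = λ/μ = 4.4709/6.4935 = 0.6885
Lq = ρ²/(1−ρ) = 0.4741/0.3115 = 1.5220

Final: 1.5220


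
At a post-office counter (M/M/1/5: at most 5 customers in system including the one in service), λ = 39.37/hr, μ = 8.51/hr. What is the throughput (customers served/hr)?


ρ = 4.6263; P_K = (1−ρ)ρ^5/(1−ρ^6) = 0.783926
λ_eff = λ(1 − P_K) = 39.37·(1 − 0.783926) = 39.37·0.216074 = 8.5069 /hr

Final: 8.5069 /hr


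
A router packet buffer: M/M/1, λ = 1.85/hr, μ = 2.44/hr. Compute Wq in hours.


ρ = 1.85/2.44 = 0.7582
Wq = ρ/(μ−λ) = 0.7582/(2.44 − 1.85) = 0.7582/0.5900 = 1.2851 hr

Final: 1.2851 hr


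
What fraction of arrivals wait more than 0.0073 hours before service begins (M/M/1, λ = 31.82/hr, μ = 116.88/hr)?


ρ = 31.82/116.88 = 0.2722
P(Wq > t) = ρ·e^{−(μ−λ)t} = 0.2722·e^{−0.6209}
= 0.2722·0.537440 = 0.146315

Final: 0.146315


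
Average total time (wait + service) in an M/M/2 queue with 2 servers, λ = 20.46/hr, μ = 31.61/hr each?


a = 0.6473; ρ = 0.3236; P₀ = 0.510994
Lq = P₀·a^c·ρ/(c!(1−ρ)²) = 0.07572
Wq = Lq/λ = 0.07572/20.46 = 0.003701 hr
W = Wq + 1/μ = 0.003701 + 0.03164 = 0.03534 hr

Final: 0.03534 hr


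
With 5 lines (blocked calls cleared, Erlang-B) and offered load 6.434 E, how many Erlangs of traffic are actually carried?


B(5,6.434) = 0.389645 (Erlang-B)
Carried load = a(1 − B) = 6.434·(1 − 0.389645) = 6.434·0.610355 = 3.9270 E

Final: 3.9270 Erlangs


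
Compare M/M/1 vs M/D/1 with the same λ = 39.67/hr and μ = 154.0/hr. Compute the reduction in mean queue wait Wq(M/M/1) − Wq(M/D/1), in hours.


ρ = 39.67/154.0 = 0.2576
Wq(M/M/1) = ρ/(μ−λ) = 0.2576/114.33 = 0.002253 hr
Wq(M/D/1) = ρ/(2(μ−λ)) = 0.001127 hr
Savings = 0.002253 − 0.001127 = 0.001127 hr

Final: 0.001127 hr


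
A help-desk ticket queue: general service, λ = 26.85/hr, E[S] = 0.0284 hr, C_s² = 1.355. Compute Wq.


ρ = λ·E[S] = 26.85·0.0284 = 0.7625
E[S²] = E[S]²(1+C_s²) = 0.0284²·(1+1.355) = 0.001899
Wq = λ·E[S²]/(2(1−ρ)) = 26.85·0.001899/(2·0.2375) = 0.10739 hr

Final: 0.10739 hr


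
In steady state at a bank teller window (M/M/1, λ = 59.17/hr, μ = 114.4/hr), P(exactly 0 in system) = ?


ρ = 59.17/114.4 = 0.5172
P_n = (1−ρ)·ρ^n = (1 − 0.5172)·0.5172^0 = 0.4828·1.000000 = 0.482780

Final: 0.482780


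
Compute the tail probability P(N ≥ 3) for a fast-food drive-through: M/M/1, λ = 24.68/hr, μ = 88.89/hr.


ρ = 24.68/88.89 = 0.2776
P(N ≥ n) = ρ^n = 0.2776^3 = 0.021403

Final: 0.021403


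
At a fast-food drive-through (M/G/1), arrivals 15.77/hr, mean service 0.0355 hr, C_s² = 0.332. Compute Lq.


ρ = λ·E[S] = 15.77·0.0355 = 0.5598
Lq = ρ²(1+C_s²)/(2(1−ρ)) = 0.3134·(1+0.332)/(2·0.4402)
= 0.3134·1.3320/0.8803 = 0.47422

Final: 0.47422


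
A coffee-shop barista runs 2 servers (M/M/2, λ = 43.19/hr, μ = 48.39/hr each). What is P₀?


a = λ/μ = 43.19/48.39 = 0.8925; ρ = a/c = 0.4463
Σ_{k=0}^{1} a^k/k! (terms k=0..1) = 1.00000 + 0.89254 = 1.89254
Tail: a^2/(2!(1−ρ)) = 0.79663/(2·0.5537) = 0.71933
P₀ = 1/(1.89254 + 0.71933) = 1/2.61187 = 0.382868

Final: 0.382868


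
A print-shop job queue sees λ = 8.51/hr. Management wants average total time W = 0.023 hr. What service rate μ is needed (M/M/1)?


W = 1/(μ−λ) ⇒ μ − λ = 1/W = 1/0.023 = 43.4783
μ = λ + 1/W = 8.51 + 43.4783 = 51.9883 per hr

Final: 51.9883 /hr


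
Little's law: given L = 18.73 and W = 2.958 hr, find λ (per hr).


λ = L/W = 18.73/2.958 = 6.3320 /hr

Final: 6.3320 /hr


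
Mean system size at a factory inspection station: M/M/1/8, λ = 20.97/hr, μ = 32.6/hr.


ρ = 20.97/32.6 = 0.6433
L = ρ[1 − (K+1)ρ^K + Kρ^(K+1)] / [(1−ρ)(1−ρ^(K+1))]
Numerator: 0.6433·(1 − 9·0.029312 + 8·0.018855) = 0.570584
Denominator: (0.3567)·(0.981145) = 0.350022
L = 0.570584/0.350022 = 1.6301

Final: 1.6301


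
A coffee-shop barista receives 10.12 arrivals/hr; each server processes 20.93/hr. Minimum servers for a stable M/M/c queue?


Stability requires cμ > λ ⇔ c > λ/μ.
λ/μ = 10.12/20.93 = 0.4835
Minimum integer c = ⌊0.4835⌋ + 1 = 1
Check: 1·20.93 = 20.93 > 10.12, while 0·20.93 = 0.00 ≤ 10.12

Final: 1 servers


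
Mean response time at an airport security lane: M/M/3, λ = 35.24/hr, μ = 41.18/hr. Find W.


a = 0.8558; ρ = 0.2853; P₀ = 0.422289
Lq = P₀·a^c·ρ/(c!(1−ρ)²) = 0.02463
Wq = Lq/λ = 0.02463/35.24 = 0.0006989 hr
W = Wq + 1/μ = 0.0006989 + 0.02428 = 0.02498 hr

Final: 0.02498 hr


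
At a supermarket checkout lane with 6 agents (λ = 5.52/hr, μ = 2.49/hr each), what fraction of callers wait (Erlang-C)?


a = λ/μ = 2.2169; ρ = a/6 = 0.3695
P₀ = 0.108649 (from M/M/c formula)
C(c,a) = [a^c/(c!(1−ρ))]·P₀ = [118.69663/(720·0.6305)]·0.108649
= 0.26146·0.108649 = 0.028408

Final: 0.028408


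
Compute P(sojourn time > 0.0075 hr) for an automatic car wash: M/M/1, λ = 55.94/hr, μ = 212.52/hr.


W ~ Exponential(μ−λ) for M/M/1.
μ − λ = 212.52 − 55.94 = 156.5800
P(W > t) = e^{−(μ−λ)t} = e^{−1.1744} = 0.309020

Final: 0.309020


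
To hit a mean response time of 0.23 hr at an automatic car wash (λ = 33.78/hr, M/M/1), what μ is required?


W = 1/(μ−λ) ⇒ μ − λ = 1/W = 1/0.23 = 4.3478
μ = λ + 1/W = 33.78 + 4.3478 = 38.1278 per hr

Final: 38.1278 /hr


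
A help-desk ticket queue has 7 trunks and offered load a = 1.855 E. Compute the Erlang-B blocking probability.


B(c,a) = (a^c/c!) / Σ_{k=0}^{c} a^k/k!
a^7/7! = 0.014996
Σ terms (k=0..7): 1.00000 + 1.85500 + 1.72051 + 1.06385 + 0.49336 + 0.18304 + 0.05659 + 0.01500 = 6.387345
B = 0.014996/6.387345 = 0.002348

Final: 0.002348


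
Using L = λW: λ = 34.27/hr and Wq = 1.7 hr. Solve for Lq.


Lq = λWq = 34.27·1.7 = 58.2590

Final: 58.2590


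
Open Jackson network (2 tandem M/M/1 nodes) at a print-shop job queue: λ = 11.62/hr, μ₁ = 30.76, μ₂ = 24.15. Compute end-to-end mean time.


Each node sees arrival rate λ = 11.62/hr (tandem ⇒ throughput preserved).
W₁ = 1/(μ₁−λ) = 1/(30.76−11.62) = 0.05225 hr
W₂ = 1/(μ₂−λ) = 1/(24.15−11.62) = 0.07981 hr
W_total = W₁ + W₂ = 0.05225 + 0.07981 = 0.13206 hr

Final: 0.13206 hr


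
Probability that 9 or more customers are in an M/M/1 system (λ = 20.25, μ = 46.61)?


ρ = 20.25/46.61 = 0.4345
P(N ≥ n) = ρ^n = 0.4345^9 = 0.0005515

Final: 0.0005515


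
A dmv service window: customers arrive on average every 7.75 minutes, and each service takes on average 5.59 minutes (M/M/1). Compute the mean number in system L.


λ = 60/7.75 = 7.7419 /hr
μ = 60/5.59 = 10.7335 /hr
ρ = λ/μ = 7.7419/10.7335 = 0.7213
L = ρ/(1−ρ) = 0.7213/0.2787 = 2.5880

Final: 2.5880


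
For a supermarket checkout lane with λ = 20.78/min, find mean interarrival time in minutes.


Mean interarrival time = 1/λ = 1/20.78 minute = 0.04812 minute
In minutes: 0.04812 × 1 = 0.04812 min

Final: 0.04812 min


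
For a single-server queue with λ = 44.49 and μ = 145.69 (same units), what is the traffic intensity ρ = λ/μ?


ρ = λ/μ = 44.49/145.69 = 0.3054

Final: 0.3054


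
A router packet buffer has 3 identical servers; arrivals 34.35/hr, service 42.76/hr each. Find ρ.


ρ = λ/(cμ) = 34.35/(3·42.76) = 34.35/128.28 = 0.2678

Final: 0.2678


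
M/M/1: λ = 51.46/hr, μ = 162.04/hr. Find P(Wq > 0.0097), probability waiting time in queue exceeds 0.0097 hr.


ρ = 51.46/162.04 = 0.3176
P(Wq > t) = ρ·e^{−(μ−λ)t} = 0.3176·e^{−1.0726}
= 0.3176·0.342109 = 0.108646

Final: 0.108646


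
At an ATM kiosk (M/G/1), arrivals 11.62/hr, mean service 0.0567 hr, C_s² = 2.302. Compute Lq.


ρ = λ·E[S] = 11.62·0.0567 = 0.6589
Lq = ρ²(1+C_s²)/(2(1−ρ)) = 0.4341·(1+2.302)/(2·0.3411)
= 0.4341·3.3020/0.6823 = 2.10080

Final: 2.10080


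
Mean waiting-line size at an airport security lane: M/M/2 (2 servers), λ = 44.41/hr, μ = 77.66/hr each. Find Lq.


a = λ/μ = 0.5719; ρ = a/2 = 0.2859
P₀ = 0.555300
Lq = P₀·a^c·ρ / (c!·(1−ρ)²) = 0.555300·0.32701·0.2859/(2·0.50990)
= 0.05091

Final: 0.05091


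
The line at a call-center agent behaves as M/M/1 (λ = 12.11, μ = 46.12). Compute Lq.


ρ = 12.11/46.12 = 0.2626
Lq = ρ²/(1−ρ) = 0.06895/0.7374 = 0.09350

Final: 0.09350


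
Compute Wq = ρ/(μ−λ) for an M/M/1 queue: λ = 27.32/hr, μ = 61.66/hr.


ρ = 27.32/61.66 = 0.4431
Wq = ρ/(μ−λ) = 0.4431/(61.66 − 27.32) = 0.4431/34.34 = 0.01290 hr

Final: 0.01290 hr


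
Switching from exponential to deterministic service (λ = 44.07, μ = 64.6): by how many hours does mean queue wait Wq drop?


ρ = 44.07/64.6 = 0.6822
Wq(M/M/1) = ρ/(μ−λ) = 0.6822/20.53 = 0.03323 hr
Wq(M/D/1) = ρ/(2(μ−λ)) = 0.01661 hr
Savings = 0.03323 − 0.01661 = 0.01661 hr

Final: 0.01661 hr


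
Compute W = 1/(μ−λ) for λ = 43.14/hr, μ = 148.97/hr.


W = 1/(μ−λ) = 1/(148.97 − 43.14) = 1/105.83 = 0.009449 hr

Final: 0.009449 hr


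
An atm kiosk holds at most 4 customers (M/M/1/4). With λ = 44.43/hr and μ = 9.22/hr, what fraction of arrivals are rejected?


ρ = λ/μ = 44.43/9.22 = 4.8189
P_K = (1−ρ)ρ^K/(1−ρ^(K+1)) = (-3.8189·539.239340)/(1 − 2598.525368)
= -2059.286028/-2597.525368 = 0.792788

Final: 0.792788


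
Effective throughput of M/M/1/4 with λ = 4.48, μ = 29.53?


ρ = 0.1517; P_K = (1−ρ)ρ^4/(1−ρ^5) = 0.0004494
λ_eff = λ(1 − P_K) = 4.48·(1 − 0.0004494) = 4.48·0.999551 = 4.4780 /hr

Final: 4.4780 /hr


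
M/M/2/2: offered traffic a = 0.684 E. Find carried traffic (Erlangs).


B(2,0.684) = 0.121969 (Erlang-B)
Carried load = a(1 − B) = 0.684·(1 − 0.121969) = 0.684·0.878031 = 0.6006 E

Final: 0.6006 Erlangs


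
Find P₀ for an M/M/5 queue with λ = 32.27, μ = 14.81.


a = λ/μ = 32.27/14.81 = 2.1789; ρ = a/c = 0.4358
Σ_{k=0}^{4} a^k/k! (terms k=0..4) = 1.00000 + 2.17893 + 2.37387 + 1.72417 + 0.93921 = 8.21619
Tail: a^5/(5!(1−ρ)) = 49.11561/(120·0.5642) = 0.72543
P₀ = 1/(8.21619 + 0.72543) = 1/8.94162 = 0.111837

Final: 0.111837


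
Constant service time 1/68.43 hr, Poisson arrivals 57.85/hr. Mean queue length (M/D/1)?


ρ = 57.85/68.43 = 0.8454
M/D/1: Lq = ρ²/(2(1−ρ)) = 0.7147/(2·0.1546) = 2.31124

Final: 2.31124


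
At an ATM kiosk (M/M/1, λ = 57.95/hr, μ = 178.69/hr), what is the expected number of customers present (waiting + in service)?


ρ = λ/μ = 57.95/178.69 = 0.3243
L = ρ/(1−ρ) = 0.3243/(1 − 0.3243) = 0.3243/0.6757 = 0.4800

Final: 0.4800


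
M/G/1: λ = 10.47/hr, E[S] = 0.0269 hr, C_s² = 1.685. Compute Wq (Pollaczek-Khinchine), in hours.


ρ = λ·E[S] = 10.47·0.0269 = 0.2816
E[S²] = E[S]²(1+C_s²) = 0.0269²·(1+1.685) = 0.001943
Wq = λ·E[S²]/(2(1−ρ)) = 10.47·0.001943/(2·0.7184) = 0.01416 hr

Final: 0.01416 hr


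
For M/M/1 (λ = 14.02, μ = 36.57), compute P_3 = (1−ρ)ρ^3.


ρ = 14.02/36.57 = 0.3834
P_n = (1−ρ)·ρ^n = (1 − 0.3834)·0.3834^3 = 0.6166·0.056347 = 0.034745

Final: 0.034745


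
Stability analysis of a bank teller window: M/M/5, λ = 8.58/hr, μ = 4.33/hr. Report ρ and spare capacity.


Total capacity cμ = 5·4.33 = 21.65/hr
ρ = λ/(cμ) = 8.58/21.65 = 0.3963
Stable ⇔ ρ < 1: YES
Spare capacity = cμ − λ = 21.65 − 8.58 = 13.07/hr

Final: ρ = 0.3963; stable; margin = 13.07/hr


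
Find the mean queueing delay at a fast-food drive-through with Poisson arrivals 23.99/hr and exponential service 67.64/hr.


ρ = 23.99/67.64 = 0.3547
Wq = ρ/(μ−λ) = 0.3547/(67.64 − 23.99) = 0.3547/43.65 = 0.008125 hr

Final: 0.008125 hr


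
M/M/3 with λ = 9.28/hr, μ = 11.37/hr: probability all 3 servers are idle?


a = λ/μ = 9.28/11.37 = 0.8162; ρ = a/c = 0.2721
Σ_{k=0}^{2} a^k/k! (terms k=0..2) = 1.00000 + 0.81618 + 0.33308 = 2.14926
Tail: a^3/(3!(1−ρ)) = 0.54370/(6·0.7279) = 0.12448
P₀ = 1/(2.14926 + 0.12448) = 1/2.27375 = 0.439803

Final: 0.439803


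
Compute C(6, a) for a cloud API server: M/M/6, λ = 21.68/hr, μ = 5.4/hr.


a = λ/μ = 4.0148; ρ = a/6 = 0.6691
P₀ = 0.016405 (from M/M/c formula)
C(c,a) = [a^c/(c!(1−ρ))]·P₀ = [4187.86919/(720·0.3309)]·0.016405
= 17.57967·0.016405 = 0.288392

Final: 0.288392


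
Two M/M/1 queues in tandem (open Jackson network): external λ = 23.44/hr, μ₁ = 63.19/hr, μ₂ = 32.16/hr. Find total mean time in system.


Each node sees arrival rate λ = 23.44/hr (tandem ⇒ throughput preserved).
W₁ = 1/(μ₁−λ) = 1/(63.19−23.44) = 0.02516 hr
W₂ = 1/(μ₂−λ) = 1/(32.16−23.44) = 0.11468 hr
W_total = W₁ + W₂ = 0.02516 + 0.11468 = 0.13984 hr

Final: 0.13984 hr


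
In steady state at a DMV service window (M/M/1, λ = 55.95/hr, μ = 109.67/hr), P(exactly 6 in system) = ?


ρ = 55.95/109.67 = 0.5102
P_n = (1−ρ)·ρ^n = (1 − 0.5102)·0.5102^6 = 0.4898·0.017631 = 0.008636

Final: 0.008636


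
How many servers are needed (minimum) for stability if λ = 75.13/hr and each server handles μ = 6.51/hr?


Stability requires cμ > λ ⇔ c > λ/μ.
λ/μ = 75.13/6.51 = 11.5407
Minimum integer c = ⌊11.5407⌋ + 1 = 12
Check: 12·6.51 = 78.12 > 75.13, while 11·6.51 = 71.61 ≤ 75.13

Final: 12 servers


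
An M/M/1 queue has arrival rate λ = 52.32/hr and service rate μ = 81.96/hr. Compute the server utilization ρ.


ρ = λ/μ = 52.32/81.96 = 0.6384

Final: 0.6384


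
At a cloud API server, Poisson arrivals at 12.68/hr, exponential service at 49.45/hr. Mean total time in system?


W = 1/(μ−λ) = 1/(49.45 − 12.68) = 1/36.77 = 0.02720 hr

Final: 0.02720 hr


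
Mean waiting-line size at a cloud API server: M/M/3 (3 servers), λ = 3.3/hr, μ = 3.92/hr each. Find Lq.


a = λ/μ = 0.8418; ρ = a/3 = 0.2806
P₀ = 0.428375
Lq = P₀·a^c·ρ / (c!·(1−ρ)²) = 0.428375·0.59660·0.2806/(6·0.51752)
= 0.02310

Final: 0.02310


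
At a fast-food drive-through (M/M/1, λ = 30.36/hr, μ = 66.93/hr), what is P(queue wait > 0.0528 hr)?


ρ = 30.36/66.93 = 0.4536
P(Wq > t) = ρ·e^{−(μ−λ)t} = 0.4536·e^{−1.9309}
= 0.4536·0.145018 = 0.065781

Final: 0.065781


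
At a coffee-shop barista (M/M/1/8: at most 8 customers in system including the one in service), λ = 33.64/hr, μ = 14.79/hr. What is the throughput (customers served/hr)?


ρ = 2.2745; P_K = (1−ρ)ρ^8/(1−ρ^9) = 0.560689
λ_eff = λ(1 − P_K) = 33.64·(1 − 0.560689) = 33.64·0.439311 = 14.7784 /hr

Final: 14.7784 /hr


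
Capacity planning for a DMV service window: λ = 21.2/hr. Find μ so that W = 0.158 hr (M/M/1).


W = 1/(μ−λ) ⇒ μ − λ = 1/W = 1/0.158 = 6.3291
μ = λ + 1/W = 21.2 + 6.3291 = 27.5291 per hr

Final: 27.5291 /hr


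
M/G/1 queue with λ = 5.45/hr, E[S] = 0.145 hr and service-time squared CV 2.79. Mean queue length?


ρ = λ·E[S] = 5.45·0.145 = 0.7903
Lq = ρ²(1+C_s²)/(2(1−ρ)) = 0.6245·(1+2.79)/(2·0.2097)
= 0.6245·3.7900/0.4195 = 5.64204

Final: 5.64204


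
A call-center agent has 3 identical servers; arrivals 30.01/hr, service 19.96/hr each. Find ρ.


ρ = λ/(cμ) = 30.01/(3·19.96) = 30.01/59.88 = 0.5012

Final: 0.5012


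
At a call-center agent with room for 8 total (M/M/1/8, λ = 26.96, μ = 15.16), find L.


ρ = 26.96/15.16 = 1.7784
L = ρ[1 − (K+1)ρ^K + Kρ^(K+1)] / [(1−ρ)(1−ρ^(K+1))]
Numerator: 1.7784·(1 − 9·100.038113 + 8·177.904191) = 931.668080
Denominator: (-0.7784)·(-176.904191) = 137.695874
L = 931.668080/137.695874 = 6.7661

Final: 6.7661


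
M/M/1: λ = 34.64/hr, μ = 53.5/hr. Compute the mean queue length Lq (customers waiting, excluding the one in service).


ρ = 34.64/53.5 = 0.6475
Lq = ρ²/(1−ρ) = 0.4192/0.3525 = 1.1892

Final: 1.1892


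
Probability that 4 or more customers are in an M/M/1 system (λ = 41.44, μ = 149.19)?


ρ = 41.44/149.19 = 0.2778
P(N ≥ n) = ρ^n = 0.2778^4 = 0.005953

Final: 0.005953


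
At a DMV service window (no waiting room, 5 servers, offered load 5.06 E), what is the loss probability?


B(c,a) = (a^c/c!) / Σ_{k=0}^{c} a^k/k!
a^5/5! = 27.642119
Σ terms (k=0..5): 1.00000 + 5.06000 + 12.80180 + 21.59237 + 27.31435 + 27.64212 = 95.410636
B = 27.642119/95.410636 = 0.289717

Final: 0.289717


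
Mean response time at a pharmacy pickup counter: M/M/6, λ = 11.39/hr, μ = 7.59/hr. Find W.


a = 1.5007; ρ = 0.2501; P₀ = 0.222927
Lq = P₀·a^c·ρ/(c!(1−ρ)²) = 0.001573
Wq = Lq/λ = 0.001573/11.39 = 0.0001381 hr
W = Wq + 1/μ = 0.0001381 + 0.13175 = 0.13189 hr

Final: 0.13189 hr


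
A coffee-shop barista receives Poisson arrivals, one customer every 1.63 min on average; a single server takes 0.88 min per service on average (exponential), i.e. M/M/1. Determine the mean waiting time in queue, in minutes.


λ = 60/1.63 = 36.8098 /hr
μ = 60/0.88 = 68.1818 /hr
ρ = λ/μ = 36.8098/68.1818 = 0.5399
Wq = ρ/(μ−λ) = 0.5399/(68.1818−36.8098) = 0.01721 hr
In minutes: 0.01721·60 = 1.033 min

Final: 1.033 min


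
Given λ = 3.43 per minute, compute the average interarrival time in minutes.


Mean interarrival time = 1/λ = 1/3.43 minute = 0.29155 minute
In minutes: 0.29155 × 1 = 0.2915 min

Final: 0.2915 min


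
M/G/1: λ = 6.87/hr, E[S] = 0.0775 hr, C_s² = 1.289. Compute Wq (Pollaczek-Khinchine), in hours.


ρ = λ·E[S] = 6.87·0.0775 = 0.5324
E[S²] = E[S]²(1+C_s²) = 0.0775²·(1+1.289) = 0.013748
Wq = λ·E[S²]/(2(1−ρ)) = 6.87·0.013748/(2·0.4676) = 0.10100 hr

Final: 0.10100 hr


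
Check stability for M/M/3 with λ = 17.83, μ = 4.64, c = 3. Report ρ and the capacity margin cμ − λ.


Total capacity cμ = 3·4.64 = 13.92/hr
ρ = λ/(cμ) = 17.83/13.92 = 1.2809
Stable ⇔ ρ < 1: NO
Spare capacity = cμ − λ = 13.92 − 17.83 = -3.91/hr

Final: ρ = 1.2809; unstable; margin = -3.91/hr


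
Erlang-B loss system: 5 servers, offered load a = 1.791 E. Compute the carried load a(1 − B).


B(5,1.791) = 0.025876 (Erlang-B)
Carried load = a(1 − B) = 1.791·(1 − 0.025876) = 1.791·0.974124 = 1.7447 E

Final: 1.7447 Erlangs


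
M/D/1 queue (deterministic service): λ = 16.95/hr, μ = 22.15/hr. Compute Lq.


ρ = 16.95/22.15 = 0.7652
M/D/1: Lq = ρ²/(2(1−ρ)) = 0.5856/(2·0.2348) = 1.24719

Final: 1.24719


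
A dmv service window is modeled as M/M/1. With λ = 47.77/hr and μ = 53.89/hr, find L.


ρ = λ/μ = 47.77/53.89 = 0.8864
L = ρ/(1−ρ) = 0.8864/(1 − 0.8864) = 0.8864/0.1136 = 7.8056

Final: 7.8056


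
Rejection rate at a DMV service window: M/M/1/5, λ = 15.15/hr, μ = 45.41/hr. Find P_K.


ρ = λ/μ = 15.15/45.41 = 0.3336
P_K = (1−ρ)ρ^K/(1−ρ^(K+1)) = (0.6664·0.004133)/(1 − 0.001379)
= 0.002754/0.998621 = 0.002758

Final: 0.002758


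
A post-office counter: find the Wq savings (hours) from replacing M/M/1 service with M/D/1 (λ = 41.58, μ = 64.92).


ρ = 41.58/64.92 = 0.6405
Wq(M/M/1) = ρ/(μ−λ) = 0.6405/23.34 = 0.02744 hr
Wq(M/D/1) = ρ/(2(μ−λ)) = 0.01372 hr
Savings = 0.02744 − 0.01372 = 0.01372 hr

Final: 0.01372 hr


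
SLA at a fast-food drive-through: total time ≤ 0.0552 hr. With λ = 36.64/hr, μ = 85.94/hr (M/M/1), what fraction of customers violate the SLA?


W ~ Exponential(μ−λ) for M/M/1.
μ − λ = 85.94 − 36.64 = 49.3000
P(W > t) = e^{−(μ−λ)t} = e^{−2.7214} = 0.065785

Final: 0.065785


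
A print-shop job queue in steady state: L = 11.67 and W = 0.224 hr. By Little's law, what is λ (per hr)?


λ = L/W = 11.67/0.224 = 52.0982 /hr

Final: 52.0982 /hr


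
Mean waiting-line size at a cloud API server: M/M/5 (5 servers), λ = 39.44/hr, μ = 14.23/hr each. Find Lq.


a = λ/μ = 2.7716; ρ = a/5 = 0.5543
P₀ = 0.059960
Lq = P₀·a^c·ρ / (c!·(1−ρ)²) = 0.059960·163.55357·0.5543/(120·0.19863)
= 0.22806

Final: 0.22806


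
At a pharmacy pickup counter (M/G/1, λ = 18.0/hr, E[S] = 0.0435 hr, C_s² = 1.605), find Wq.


ρ = λ·E[S] = 18.0·0.0435 = 0.7830
E[S²] = E[S]²(1+C_s²) = 0.0435²·(1+1.605) = 0.004929
Wq = λ·E[S²]/(2(1−ρ)) = 18.0·0.004929/(2·0.2170) = 0.20444 hr

Final: 0.20444 hr


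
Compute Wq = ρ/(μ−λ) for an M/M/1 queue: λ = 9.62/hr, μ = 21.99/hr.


ρ = 9.62/21.99 = 0.4375
Wq = ρ/(μ−λ) = 0.4375/(21.99 − 9.62) = 0.4375/12.37 = 0.03537 hr

Final: 0.03537 hr


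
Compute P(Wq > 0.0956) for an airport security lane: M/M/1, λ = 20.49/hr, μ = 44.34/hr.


ρ = 20.49/44.34 = 0.4621
P(Wq > t) = ρ·e^{−(μ−λ)t} = 0.4621·e^{−2.2801}
= 0.4621·0.102278 = 0.047264

Final: 0.047264


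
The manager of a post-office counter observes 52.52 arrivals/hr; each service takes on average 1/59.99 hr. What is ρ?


ρ = λ/μ = 52.52/59.99 = 0.8755

Final: 0.8755


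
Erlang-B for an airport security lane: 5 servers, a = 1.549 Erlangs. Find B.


B(c,a) = (a^c/c!) / Σ_{k=0}^{c} a^k/k!
a^5/5! = 0.074315
Σ terms (k=0..5): 1.00000 + 1.54900 + 1.19970 + 0.61945 + 0.23988 + 0.07431 = 4.682341
B = 0.074315/4.682341 = 0.015871

Final: 0.015871


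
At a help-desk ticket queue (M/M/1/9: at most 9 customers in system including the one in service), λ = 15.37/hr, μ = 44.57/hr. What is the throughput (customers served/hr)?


ρ = 0.3449; P_K = (1−ρ)ρ^9/(1−ρ^10) = 0.00004519
λ_eff = λ(1 − P_K) = 15.37·(1 − 0.00004519) = 15.37·0.999955 = 15.3693 /hr

Final: 15.3693 /hr


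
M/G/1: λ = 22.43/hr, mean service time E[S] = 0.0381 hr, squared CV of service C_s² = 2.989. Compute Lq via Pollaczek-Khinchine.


ρ = λ·E[S] = 22.43·0.0381 = 0.8546
Lq = ρ²(1+C_s²)/(2(1−ρ)) = 0.7303·(1+2.989)/(2·0.1454)
= 0.7303·3.9890/0.2908 = 10.01676

Final: 10.01676


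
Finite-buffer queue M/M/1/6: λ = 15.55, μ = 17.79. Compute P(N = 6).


ρ = λ/μ = 15.55/17.79 = 0.8741
P_K = (1−ρ)ρ^K/(1−ρ^(K+1)) = (0.1259·0.445992)/(1 − 0.389835)
= 0.056156/0.610165 = 0.092035

Final: 0.092035


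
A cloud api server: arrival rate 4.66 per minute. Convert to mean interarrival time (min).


Mean interarrival time = 1/λ = 1/4.66 minute = 0.21459 minute
In minutes: 0.21459 × 1 = 0.2146 min

Final: 0.2146 min


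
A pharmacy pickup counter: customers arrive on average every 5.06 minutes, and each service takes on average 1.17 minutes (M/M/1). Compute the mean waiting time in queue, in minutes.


λ = 60/5.06 = 11.8577 /hr
μ = 60/1.17 = 51.2821 /hr
ρ = λ/μ = 11.8577/51.2821 = 0.2312
Wq = ρ/(μ−λ) = 0.2312/(51.2821−11.8577) = 0.005865 hr
In minutes: 0.005865·60 = 0.3519 min

Final: 0.3519 min


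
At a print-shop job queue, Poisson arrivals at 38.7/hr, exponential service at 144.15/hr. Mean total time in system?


W = 1/(μ−λ) = 1/(144.15 − 38.7) = 1/105.45 = 0.009483 hr

Final: 0.009483 hr


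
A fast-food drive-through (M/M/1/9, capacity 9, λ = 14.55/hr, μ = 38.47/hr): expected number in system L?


ρ = 14.55/38.47 = 0.3782
L = ρ[1 − (K+1)ρ^K + Kρ^(K+1)] / [(1−ρ)(1−ρ^(K+1))]
Numerator: 0.3782·(1 − 10·0.0001584 + 9·0.00005990) = 0.377822
Denominator: (0.6218)·(0.999940) = 0.621746
L = 0.377822/0.621746 = 0.6077

Final: 0.6077


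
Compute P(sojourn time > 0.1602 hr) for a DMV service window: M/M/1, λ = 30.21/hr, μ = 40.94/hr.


W ~ Exponential(μ−λ) for M/M/1.
μ − λ = 40.94 − 30.21 = 10.7300
P(W > t) = e^{−(μ−λ)t} = e^{−1.7189} = 0.179255

Final: 0.179255


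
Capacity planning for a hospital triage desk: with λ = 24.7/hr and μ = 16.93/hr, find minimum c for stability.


Stability requires cμ > λ ⇔ c > λ/μ.
λ/μ = 24.7/16.93 = 1.4589
Minimum integer c = ⌊1.4589⌋ + 1 = 2
Check: 2·16.93 = 33.86 > 24.7, while 1·16.93 = 16.93 ≤ 24.7

Final: 2 servers


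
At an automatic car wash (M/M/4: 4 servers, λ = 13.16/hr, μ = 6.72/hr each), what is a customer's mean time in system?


a = 1.9583; ρ = 0.4896; P₀ = 0.136459
Lq = P₀·a^c·ρ/(c!(1−ρ)²) = 0.15715
Wq = Lq/λ = 0.15715/13.16 = 0.01194 hr
W = Wq + 1/μ = 0.01194 + 0.14881 = 0.16075 hr

Final: 0.16075 hr


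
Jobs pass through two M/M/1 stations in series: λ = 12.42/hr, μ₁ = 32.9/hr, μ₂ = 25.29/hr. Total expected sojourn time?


Each node sees arrival rate λ = 12.42/hr (tandem ⇒ throughput preserved).
W₁ = 1/(μ₁−λ) = 1/(32.9−12.42) = 0.04883 hr
W₂ = 1/(μ₂−λ) = 1/(25.29−12.42) = 0.07770 hr
W_total = W₁ + W₂ = 0.04883 + 0.07770 = 0.12653 hr

Final: 0.12653 hr


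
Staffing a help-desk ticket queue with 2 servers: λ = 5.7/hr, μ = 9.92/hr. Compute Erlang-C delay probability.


a = λ/μ = 0.5746; ρ = a/2 = 0.2873
P₀ = 0.553641 (from M/M/c formula)
C(c,a) = [a^c/(c!(1−ρ))]·P₀ = [0.33016/(2·0.7127)]·0.553641
= 0.23163·0.553641 = 0.128238

Final: 0.128238


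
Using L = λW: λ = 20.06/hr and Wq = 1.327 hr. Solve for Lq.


Lq = λWq = 20.06·1.327 = 26.6196

Final: 26.6196


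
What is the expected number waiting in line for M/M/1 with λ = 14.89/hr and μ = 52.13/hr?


ρ = 14.89/52.13 = 0.2856
Lq = ρ²/(1−ρ) = 0.08159/0.7144 = 0.1142

Final: 0.1142


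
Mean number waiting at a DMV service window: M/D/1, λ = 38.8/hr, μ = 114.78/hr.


ρ = 38.8/114.78 = 0.3380
M/D/1: Lq = ρ²/(2(1−ρ)) = 0.1143/(2·0.6620) = 0.08631

Final: 0.08631


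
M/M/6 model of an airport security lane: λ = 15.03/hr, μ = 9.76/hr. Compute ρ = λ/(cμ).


ρ = λ/(cμ) = 15.03/(6·9.76) = 15.03/58.56 = 0.2567

Final: 0.2567


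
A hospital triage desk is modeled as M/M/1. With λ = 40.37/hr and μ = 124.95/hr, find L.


ρ = λ/μ = 40.37/124.95 = 0.3231
L = ρ/(1−ρ) = 0.3231/(1 − 0.3231) = 0.3231/0.6769 = 0.4773

Final: 0.4773


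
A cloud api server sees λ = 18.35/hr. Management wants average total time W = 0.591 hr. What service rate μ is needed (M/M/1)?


W = 1/(μ−λ) ⇒ μ − λ = 1/W = 1/0.591 = 1.6920
μ = λ + 1/W = 18.35 + 1.6920 = 20.0420 per hr

Final: 20.0420 /hr


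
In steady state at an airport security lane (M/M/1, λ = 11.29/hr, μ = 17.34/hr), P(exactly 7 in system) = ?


ρ = 11.29/17.34 = 0.6511
P_n = (1−ρ)·ρ^n = (1 − 0.6511)·0.6511^7 = 0.3489·0.049604 = 0.017307

Final: 0.017307


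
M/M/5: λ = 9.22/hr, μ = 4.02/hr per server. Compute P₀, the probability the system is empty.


a = λ/μ = 9.22/4.02 = 2.2935; ρ = a/c = 0.4587
Σ_{k=0}^{4} a^k/k! (terms k=0..4) = 1.00000 + 2.29353 + 2.63015 + 2.01077 + 1.15294 = 9.08740
Tail: a^5/(5!(1−ρ)) = 63.46355/(120·0.5413) = 0.97704
P₀ = 1/(9.08740 + 0.97704) = 1/10.06443 = 0.099360

Final: 0.099360


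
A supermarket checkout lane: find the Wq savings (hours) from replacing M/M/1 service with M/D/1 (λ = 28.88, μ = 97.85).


ρ = 28.88/97.85 = 0.2951
Wq(M/M/1) = ρ/(μ−λ) = 0.2951/68.97 = 0.004279 hr
Wq(M/D/1) = ρ/(2(μ−λ)) = 0.002140 hr
Savings = 0.004279 − 0.002140 = 0.002140 hr

Final: 0.002140 hr


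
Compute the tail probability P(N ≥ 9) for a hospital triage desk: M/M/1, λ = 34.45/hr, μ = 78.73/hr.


ρ = 34.45/78.73 = 0.4376
P(N ≥ n) = ρ^n = 0.4376^9 = 0.0005881

Final: 0.0005881


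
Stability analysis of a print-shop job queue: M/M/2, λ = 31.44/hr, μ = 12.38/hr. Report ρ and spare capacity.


Total capacity cμ = 2·12.38 = 24.76/hr
ρ = λ/(cμ) = 31.44/24.76 = 1.2698
Stable ⇔ ρ < 1: NO
Spare capacity = cμ − λ = 24.76 − 31.44 = -6.68/hr

Final: ρ = 1.2698; unstable; margin = -6.68/hr
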